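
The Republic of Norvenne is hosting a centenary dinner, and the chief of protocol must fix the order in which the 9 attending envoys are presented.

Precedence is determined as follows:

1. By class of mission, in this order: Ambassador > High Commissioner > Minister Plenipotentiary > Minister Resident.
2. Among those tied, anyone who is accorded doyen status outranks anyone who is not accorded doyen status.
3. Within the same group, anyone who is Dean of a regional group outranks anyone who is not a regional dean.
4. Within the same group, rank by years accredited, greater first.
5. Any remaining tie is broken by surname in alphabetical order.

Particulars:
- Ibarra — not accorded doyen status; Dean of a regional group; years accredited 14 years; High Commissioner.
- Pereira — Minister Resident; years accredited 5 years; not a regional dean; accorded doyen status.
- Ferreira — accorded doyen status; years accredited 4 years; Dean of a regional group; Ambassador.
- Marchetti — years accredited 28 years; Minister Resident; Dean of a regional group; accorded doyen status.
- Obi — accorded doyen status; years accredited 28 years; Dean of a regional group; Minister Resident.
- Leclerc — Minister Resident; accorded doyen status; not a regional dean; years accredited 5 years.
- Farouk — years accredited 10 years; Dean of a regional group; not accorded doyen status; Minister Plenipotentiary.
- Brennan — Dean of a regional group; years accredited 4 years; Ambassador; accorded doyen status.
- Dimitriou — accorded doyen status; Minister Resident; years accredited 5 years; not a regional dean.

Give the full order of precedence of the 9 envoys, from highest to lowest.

Brennan, Ferreira, Ibarra, Farouk, Marchetti, Obi, Dimitriou, Leclerc, Pereira

By class of mission: Brennan and Ferreira (Ambassador); then Ibarra (High Commissioner); then Farouk (Minister Plenipotentiary); then Marchetti, Obi, Dimitriou, Leclerc and Pereira (Minister Resident).
Brennan and Ferreira are each accorded doyen status, so the next rule applies.
Brennan and Ferreira are each Dean of a regional group, so the next rule applies.
Brennan and Ferreira both have years accredited 4 years, so the next rule applies.
Among Brennan and Ferreira, alphabetically by surname: Brennan before Ferreira.
Marchetti, Obi, Dimitriou, Leclerc and Pereira are each accorded doyen status, so the next rule applies.
Among Marchetti, Obi, Dimitriou, Leclerc and Pereira, Dean of a regional group before not a regional dean: Marchetti and Obi (Dean of a regional group) before Dimitriou, Leclerc and Pereira (not a regional dean).
Marchetti and Obi both have years accredited 28 years, so the next rule applies.
Among Marchetti and Obi, alphabetically by surname: Marchetti before Obi.
Dimitriou, Leclerc and Pereira all have years accredited 5 years, so the next rule applies.
Among Dimitriou, Leclerc and Pereira, alphabetically by surname: Dimitriou before Leclerc before Pereira.
Full order: Brennan, Ferreira, Ibarra, Farouk, Marchetti, Obi, Dimitriou, Leclerc, Pereira.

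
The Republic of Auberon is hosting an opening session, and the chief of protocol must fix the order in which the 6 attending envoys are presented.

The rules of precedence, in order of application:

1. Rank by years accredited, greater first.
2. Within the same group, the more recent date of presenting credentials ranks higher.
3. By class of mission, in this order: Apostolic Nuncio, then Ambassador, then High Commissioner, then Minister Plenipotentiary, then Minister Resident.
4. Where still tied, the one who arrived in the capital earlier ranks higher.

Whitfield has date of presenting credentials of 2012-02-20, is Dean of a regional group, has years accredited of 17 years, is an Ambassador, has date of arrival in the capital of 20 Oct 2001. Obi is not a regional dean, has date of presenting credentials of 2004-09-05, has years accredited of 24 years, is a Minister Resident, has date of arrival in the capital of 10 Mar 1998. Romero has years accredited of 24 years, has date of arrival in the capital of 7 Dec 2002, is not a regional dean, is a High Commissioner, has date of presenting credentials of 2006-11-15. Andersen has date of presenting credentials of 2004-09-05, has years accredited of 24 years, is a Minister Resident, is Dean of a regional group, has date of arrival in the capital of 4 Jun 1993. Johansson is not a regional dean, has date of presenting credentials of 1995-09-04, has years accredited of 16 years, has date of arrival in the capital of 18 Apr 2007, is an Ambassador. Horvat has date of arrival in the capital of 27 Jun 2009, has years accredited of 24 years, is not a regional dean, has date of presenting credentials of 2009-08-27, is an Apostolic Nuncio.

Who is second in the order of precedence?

By years accredited (higher first): Horvat, Romero, Andersen and Obi (each 24 years); then Whitfield (17 years); then Johansson (16 years).
Among Horvat, Romero, Andersen and Obi, by date of presenting credentials (later first): Horvat (2009-08-27) before Romero (2006-11-15) before Andersen and Obi (2004-09-05).
Andersen and Obi are each Minister Resident, so the next rule applies.
Among Andersen and Obi, by date of arrival in the capital (earlier first): Andersen (4 Jun 1993) before Obi (10 Mar 1998).
Order: Horvat, Romero, Andersen, Obi, Whitfield, Johansson.

Romero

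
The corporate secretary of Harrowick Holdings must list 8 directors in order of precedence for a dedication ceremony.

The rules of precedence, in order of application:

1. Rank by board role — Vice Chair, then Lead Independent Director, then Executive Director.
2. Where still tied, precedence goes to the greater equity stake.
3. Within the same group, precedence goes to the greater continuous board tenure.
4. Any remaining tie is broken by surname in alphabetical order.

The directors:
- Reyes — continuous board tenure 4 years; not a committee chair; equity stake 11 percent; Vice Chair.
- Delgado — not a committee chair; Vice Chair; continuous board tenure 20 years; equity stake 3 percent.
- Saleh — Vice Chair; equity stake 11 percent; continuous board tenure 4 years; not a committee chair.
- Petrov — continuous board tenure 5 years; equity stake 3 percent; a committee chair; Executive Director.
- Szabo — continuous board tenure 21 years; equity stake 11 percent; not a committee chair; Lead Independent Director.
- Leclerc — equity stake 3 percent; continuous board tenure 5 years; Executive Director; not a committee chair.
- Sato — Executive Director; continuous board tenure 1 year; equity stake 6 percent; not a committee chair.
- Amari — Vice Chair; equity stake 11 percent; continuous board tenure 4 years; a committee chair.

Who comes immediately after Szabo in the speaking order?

By board role: Amari, Reyes, Saleh and Delgado (Vice Chair); then Szabo (Lead Independent Director); then Sato, Leclerc and Petrov (Executive Director).
Among Amari, Reyes, Saleh and Delgado, by equity stake (higher first): Amari, Reyes and Saleh (11 percent) before Delgado (3 percent).
Amari, Reyes and Saleh all have continuous board tenure 4 years, so the next rule applies.
Among Amari, Reyes and Saleh, alphabetically by surname: Amari before Reyes before Saleh.
Among Sato, Leclerc and Petrov, by equity stake (higher first): Sato (6 percent) before Leclerc and Petrov (3 percent).
Leclerc and Petrov both have continuous board tenure 5 years, so the next rule applies.
Among Leclerc and Petrov, alphabetically by surname: Leclerc before Petrov.
Order: Amari, Reyes, Saleh, Delgado, Szabo, Sato, Leclerc, Petrov.

Sato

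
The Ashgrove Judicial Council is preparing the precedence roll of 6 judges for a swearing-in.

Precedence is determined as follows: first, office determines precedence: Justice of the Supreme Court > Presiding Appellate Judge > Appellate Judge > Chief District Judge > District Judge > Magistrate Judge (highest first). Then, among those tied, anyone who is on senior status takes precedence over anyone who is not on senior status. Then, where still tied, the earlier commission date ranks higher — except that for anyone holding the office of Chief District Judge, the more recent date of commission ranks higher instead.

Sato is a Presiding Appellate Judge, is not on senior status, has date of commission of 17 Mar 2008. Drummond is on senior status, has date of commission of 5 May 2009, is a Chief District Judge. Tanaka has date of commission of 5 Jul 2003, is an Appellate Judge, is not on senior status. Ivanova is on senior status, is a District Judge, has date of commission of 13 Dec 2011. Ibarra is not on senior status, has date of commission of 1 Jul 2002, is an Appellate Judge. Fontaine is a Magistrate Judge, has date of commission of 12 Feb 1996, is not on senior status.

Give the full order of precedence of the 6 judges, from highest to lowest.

By office: Sato (Presiding Appellate Judge); then Ibarra and Tanaka (Appellate Judge); then Drummond (Chief District Judge); then Ivanova (District Judge); then Fontaine (Magistrate Judge).
Ibarra and Tanaka are each not on senior status, so the next rule applies.
Among Ibarra and Tanaka, by date of commission (earlier first): Ibarra (1 Jul 2002) before Tanaka (5 Jul 2003).
Full order: Sato, Ibarra, Tanaka, Drummond, Ivanova, Fontaine.

Sato, Ibarra, Tanaka, Drummond, Ivanova, Fontaine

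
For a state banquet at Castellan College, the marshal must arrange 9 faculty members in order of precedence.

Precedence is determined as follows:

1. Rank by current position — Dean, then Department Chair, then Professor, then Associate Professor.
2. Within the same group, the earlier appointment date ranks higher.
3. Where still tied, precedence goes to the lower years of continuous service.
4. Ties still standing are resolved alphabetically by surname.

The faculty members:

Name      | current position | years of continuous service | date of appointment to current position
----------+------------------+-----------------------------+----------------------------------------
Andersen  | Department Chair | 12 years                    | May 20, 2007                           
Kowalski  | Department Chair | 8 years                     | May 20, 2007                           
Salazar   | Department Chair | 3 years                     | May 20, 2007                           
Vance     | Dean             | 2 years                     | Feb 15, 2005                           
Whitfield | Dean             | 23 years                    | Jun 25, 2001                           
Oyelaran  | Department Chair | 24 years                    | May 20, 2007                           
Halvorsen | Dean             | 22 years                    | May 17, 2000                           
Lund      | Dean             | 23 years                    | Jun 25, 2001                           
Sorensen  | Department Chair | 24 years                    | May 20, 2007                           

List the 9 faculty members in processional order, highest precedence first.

Halvorsen, Lund, Whitfield, Vance, Salazar, Kowalski, Andersen, Oyelaran, Sorensen

By current position: Halvorsen, Lund, Whitfield and Vance (Dean); then Salazar, Kowalski, Andersen, Oyelaran and Sorensen (Department Chair).
Among Halvorsen, Lund, Whitfield and Vance, by date of appointment to current position (earlier first): Halvorsen (May 17, 2000) before Lund and Whitfield (Jun 25, 2001) before Vance (Feb 15, 2005).
Lund and Whitfield both have years of continuous service 23 years, so the next rule applies.
Among Lund and Whitfield, alphabetically by surname: Lund before Whitfield.
Salazar, Kowalski, Andersen, Oyelaran and Sorensen all have date of appointment to current position May 20, 2007, so the next rule applies.
Among Salazar, Kowalski, Andersen, Oyelaran and Sorensen, by years of continuous service (lower first): Salazar (3 years) before Kowalski (8 years) before Andersen (12 years) before Oyelaran and Sorensen (24 years).
Among Oyelaran and Sorensen, alphabetically by surname: Oyelaran before Sorensen.
Full order: Halvorsen, Lund, Whitfield, Vance, Salazar, Kowalski, Andersen, Oyelaran, Sorensen.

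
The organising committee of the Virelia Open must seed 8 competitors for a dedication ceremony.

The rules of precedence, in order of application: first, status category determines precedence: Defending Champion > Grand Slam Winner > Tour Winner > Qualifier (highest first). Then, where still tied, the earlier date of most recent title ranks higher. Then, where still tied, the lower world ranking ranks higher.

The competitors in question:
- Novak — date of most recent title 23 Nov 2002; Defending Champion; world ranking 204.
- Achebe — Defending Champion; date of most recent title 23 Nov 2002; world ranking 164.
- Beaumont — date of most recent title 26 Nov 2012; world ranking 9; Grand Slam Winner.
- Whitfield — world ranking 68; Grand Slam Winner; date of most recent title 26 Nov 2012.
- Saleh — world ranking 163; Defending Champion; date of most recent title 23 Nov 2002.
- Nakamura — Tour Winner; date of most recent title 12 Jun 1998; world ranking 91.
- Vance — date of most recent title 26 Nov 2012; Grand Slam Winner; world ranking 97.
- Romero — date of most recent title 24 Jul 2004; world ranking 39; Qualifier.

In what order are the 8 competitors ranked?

By status category: Saleh, Achebe and Novak (Defending Champion); then Beaumont, Whitfield and Vance (Grand Slam Winner); then Nakamura (Tour Winner); then Romero (Qualifier).
Saleh, Achebe and Novak all have date of most recent title 23 Nov 2002, so the next rule applies.
Among Saleh, Achebe and Novak, by world ranking (lower first): Saleh (163) before Achebe (164) before Novak (204).
Beaumont, Whitfield and Vance all have date of most recent title 26 Nov 2012, so the next rule applies.
Among Beaumont, Whitfield and Vance, by world ranking (lower first): Beaumont (9) before Whitfield (68) before Vance (97).
Full order: Saleh, Achebe, Novak, Beaumont, Whitfield, Vance, Nakamura, Romero.

Saleh, Achebe, Novak, Beaumont, Whitfield, Vance, Nakamura, Romero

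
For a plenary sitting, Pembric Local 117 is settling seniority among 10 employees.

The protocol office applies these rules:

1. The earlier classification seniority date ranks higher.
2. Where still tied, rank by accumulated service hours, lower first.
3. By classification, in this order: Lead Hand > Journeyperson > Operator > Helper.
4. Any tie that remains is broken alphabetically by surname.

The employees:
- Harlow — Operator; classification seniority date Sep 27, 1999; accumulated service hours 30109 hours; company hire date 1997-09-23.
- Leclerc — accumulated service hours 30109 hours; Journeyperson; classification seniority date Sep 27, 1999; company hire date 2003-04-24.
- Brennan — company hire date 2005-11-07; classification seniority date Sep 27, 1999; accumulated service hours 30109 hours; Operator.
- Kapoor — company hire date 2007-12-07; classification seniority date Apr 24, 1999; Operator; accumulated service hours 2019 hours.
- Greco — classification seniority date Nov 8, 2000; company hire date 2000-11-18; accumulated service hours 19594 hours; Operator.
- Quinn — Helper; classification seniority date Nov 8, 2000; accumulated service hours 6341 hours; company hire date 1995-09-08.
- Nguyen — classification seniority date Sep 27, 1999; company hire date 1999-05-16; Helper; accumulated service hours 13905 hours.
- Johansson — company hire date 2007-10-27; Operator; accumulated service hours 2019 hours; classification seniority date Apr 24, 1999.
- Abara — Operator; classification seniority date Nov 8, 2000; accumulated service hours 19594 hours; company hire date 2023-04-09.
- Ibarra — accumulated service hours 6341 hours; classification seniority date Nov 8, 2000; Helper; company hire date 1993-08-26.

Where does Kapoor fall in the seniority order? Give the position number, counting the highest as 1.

2

By classification seniority date (earlier first): Johansson and Kapoor (both Apr 24, 1999); then Nguyen, Leclerc, Brennan and Harlow (each Sep 27, 1999); then Ibarra, Quinn, Abara and Greco (each Nov 8, 2000).
Johansson and Kapoor both have accumulated service hours 2019 hours, so the next rule applies.
Johansson and Kapoor are each Operator, so the next rule applies.
Among Johansson and Kapoor, alphabetically by surname: Johansson before Kapoor.
Among Nguyen, Leclerc, Brennan and Harlow, by accumulated service hours (lower first): Nguyen (13905 hours) before Leclerc, Brennan and Harlow (30109 hours).
Among Leclerc, Brennan and Harlow, by classification: Leclerc (Journeyperson) before Brennan and Harlow (Operator).
Among Brennan and Harlow, alphabetically by surname: Brennan before Harlow.
Among Ibarra, Quinn, Abara and Greco, by accumulated service hours (lower first): Ibarra and Quinn (6341 hours) before Abara and Greco (19594 hours).
Ibarra and Quinn are each Helper, so the next rule applies.
Among Ibarra and Quinn, alphabetically by surname: Ibarra before Quinn.
Abara and Greco are each Operator, so the next rule applies.
Among Abara and Greco, alphabetically by surname: Abara before Greco.
Order: Johansson, Kapoor, Nguyen, Leclerc, Brennan, Harlow, Ibarra, Quinn, Abara, Greco. So position 2.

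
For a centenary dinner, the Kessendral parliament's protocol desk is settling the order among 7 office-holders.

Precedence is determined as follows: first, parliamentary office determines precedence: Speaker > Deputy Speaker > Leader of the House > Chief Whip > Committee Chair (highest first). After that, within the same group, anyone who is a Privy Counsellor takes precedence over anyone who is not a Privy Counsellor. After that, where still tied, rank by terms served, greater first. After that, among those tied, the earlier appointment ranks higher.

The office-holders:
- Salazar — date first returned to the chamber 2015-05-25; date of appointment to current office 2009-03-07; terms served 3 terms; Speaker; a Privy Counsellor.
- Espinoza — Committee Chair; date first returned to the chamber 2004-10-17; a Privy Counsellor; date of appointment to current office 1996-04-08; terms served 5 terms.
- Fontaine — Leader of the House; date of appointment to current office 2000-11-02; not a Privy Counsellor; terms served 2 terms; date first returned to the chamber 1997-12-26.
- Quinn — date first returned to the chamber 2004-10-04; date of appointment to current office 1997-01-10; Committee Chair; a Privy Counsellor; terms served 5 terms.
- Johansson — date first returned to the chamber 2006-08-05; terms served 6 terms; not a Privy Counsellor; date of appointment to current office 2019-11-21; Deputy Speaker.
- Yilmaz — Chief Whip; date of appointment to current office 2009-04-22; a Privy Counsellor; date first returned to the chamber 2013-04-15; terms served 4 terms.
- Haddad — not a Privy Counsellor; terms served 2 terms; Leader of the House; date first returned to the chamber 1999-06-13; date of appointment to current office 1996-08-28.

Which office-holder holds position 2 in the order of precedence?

Johansson

By parliamentary office: Salazar (Speaker); then Johansson (Deputy Speaker); then Haddad and Fontaine (Leader of the House); then Yilmaz (Chief Whip); then Espinoza and Quinn (Committee Chair).
Haddad and Fontaine are each not a Privy Counsellor, so the next rule applies.
Haddad and Fontaine both have terms served 2 terms, so the next rule applies.
Among Haddad and Fontaine, by date of appointment to current office (earlier first): Haddad (1996-08-28) before Fontaine (2000-11-02).
Espinoza and Quinn are each a Privy Counsellor, so the next rule applies.
Espinoza and Quinn both have terms served 5 terms, so the next rule applies.
Among Espinoza and Quinn, by date of appointment to current office (earlier first): Espinoza (1996-04-08) before Quinn (1997-01-10).
Order: Salazar, Johansson, Haddad, Fontaine, Yilmaz, Espinoza, Quinn.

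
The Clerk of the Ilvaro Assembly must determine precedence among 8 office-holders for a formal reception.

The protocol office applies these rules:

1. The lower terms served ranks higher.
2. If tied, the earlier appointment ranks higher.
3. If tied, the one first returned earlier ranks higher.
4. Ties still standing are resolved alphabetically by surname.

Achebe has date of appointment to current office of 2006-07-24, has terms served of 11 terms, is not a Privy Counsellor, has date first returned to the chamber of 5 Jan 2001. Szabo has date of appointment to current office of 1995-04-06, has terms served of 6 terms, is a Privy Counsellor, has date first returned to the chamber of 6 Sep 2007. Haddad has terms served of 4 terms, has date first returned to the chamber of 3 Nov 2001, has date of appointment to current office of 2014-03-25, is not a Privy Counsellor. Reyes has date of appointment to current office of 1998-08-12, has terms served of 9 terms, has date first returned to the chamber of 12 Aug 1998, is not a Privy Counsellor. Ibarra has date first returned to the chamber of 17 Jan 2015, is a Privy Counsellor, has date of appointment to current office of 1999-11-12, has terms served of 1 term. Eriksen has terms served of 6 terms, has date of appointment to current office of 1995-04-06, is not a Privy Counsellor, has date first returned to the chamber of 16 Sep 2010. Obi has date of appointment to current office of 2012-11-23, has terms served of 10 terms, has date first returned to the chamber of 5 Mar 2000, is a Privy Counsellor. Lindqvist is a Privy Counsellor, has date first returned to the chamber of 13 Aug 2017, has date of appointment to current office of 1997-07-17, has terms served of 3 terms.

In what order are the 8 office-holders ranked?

By terms served (lower first): Ibarra (1 term); then Lindqvist (3 terms); then Haddad (4 terms); then Szabo and Eriksen (both 6 terms); then Reyes (9 terms); then Obi (10 terms); then Achebe (11 terms).
Szabo and Eriksen both have date of appointment to current office 1995-04-06, so the next rule applies.
Among Szabo and Eriksen, by date first returned to the chamber (earlier first): Szabo (6 Sep 2007) before Eriksen (16 Sep 2010).
Full order: Ibarra, Lindqvist, Haddad, Szabo, Eriksen, Reyes, Obi, Achebe.

Ibarra, Lindqvist, Haddad, Szabo, Eriksen, Reyes, Obi, Achebe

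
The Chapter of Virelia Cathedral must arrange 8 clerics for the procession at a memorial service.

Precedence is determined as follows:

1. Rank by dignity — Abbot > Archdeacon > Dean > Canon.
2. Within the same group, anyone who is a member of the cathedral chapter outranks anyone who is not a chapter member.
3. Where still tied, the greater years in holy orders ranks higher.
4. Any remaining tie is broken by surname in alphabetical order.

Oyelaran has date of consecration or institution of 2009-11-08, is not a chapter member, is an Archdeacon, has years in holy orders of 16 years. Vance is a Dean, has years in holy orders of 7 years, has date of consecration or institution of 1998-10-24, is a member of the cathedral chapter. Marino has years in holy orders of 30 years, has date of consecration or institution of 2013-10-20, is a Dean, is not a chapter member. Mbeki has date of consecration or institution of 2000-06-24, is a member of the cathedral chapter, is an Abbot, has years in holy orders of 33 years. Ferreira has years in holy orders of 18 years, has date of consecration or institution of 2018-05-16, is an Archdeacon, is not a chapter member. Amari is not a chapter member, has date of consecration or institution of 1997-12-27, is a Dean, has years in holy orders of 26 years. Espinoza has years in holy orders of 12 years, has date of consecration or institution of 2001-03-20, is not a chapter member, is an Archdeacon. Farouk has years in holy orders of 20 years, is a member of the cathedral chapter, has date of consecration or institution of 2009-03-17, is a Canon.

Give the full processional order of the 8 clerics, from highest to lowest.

By dignity: Mbeki (Abbot); then Ferreira, Oyelaran and Espinoza (Archdeacon); then Vance, Marino and Amari (Dean); then Farouk (Canon).
Ferreira, Oyelaran and Espinoza are each not a chapter member, so the next rule applies.
Among Ferreira, Oyelaran and Espinoza, by years in holy orders (higher first): Ferreira (18 years) before Oyelaran (16 years) before Espinoza (12 years).
Among Vance, Marino and Amari, a member of the cathedral chapter before not a chapter member: Vance (a member of the cathedral chapter) before Marino and Amari (not a chapter member).
Among Marino and Amari, by years in holy orders (higher first): Marino (30 years) before Amari (26 years).
Full order: Mbeki, Ferreira, Oyelaran, Espinoza, Vance, Marino, Amari, Farouk.

Mbeki, Ferreira, Oyelaran, Espinoza, Vance, Marino, Amari, Farouk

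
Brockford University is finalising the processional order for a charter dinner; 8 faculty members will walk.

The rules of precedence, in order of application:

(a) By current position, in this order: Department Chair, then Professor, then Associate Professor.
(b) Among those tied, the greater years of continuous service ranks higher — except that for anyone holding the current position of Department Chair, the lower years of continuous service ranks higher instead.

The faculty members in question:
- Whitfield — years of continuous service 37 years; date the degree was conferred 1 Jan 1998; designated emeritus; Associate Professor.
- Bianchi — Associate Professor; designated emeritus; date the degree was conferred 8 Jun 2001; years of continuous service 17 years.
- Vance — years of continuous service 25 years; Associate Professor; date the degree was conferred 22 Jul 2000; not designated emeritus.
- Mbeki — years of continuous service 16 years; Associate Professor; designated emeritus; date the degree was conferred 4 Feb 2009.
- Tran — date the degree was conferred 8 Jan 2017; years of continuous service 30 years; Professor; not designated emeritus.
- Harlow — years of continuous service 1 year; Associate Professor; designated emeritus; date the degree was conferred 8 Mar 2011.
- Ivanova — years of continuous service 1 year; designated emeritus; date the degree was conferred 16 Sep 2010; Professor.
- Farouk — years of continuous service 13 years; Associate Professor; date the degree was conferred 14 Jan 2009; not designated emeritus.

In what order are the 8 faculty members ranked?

Tran, Ivanova, Whitfield, Vance, Bianchi, Mbeki, Farouk, Harlow

By current position: Tran and Ivanova (Professor); then Whitfield, Vance, Bianchi, Mbeki, Farouk and Harlow (Associate Professor).
Among Tran and Ivanova, by years of continuous service (higher first): Tran (30 years) before Ivanova (1 year).
Among Whitfield, Vance, Bianchi, Mbeki, Farouk and Harlow, by years of continuous service (higher first): Whitfield (37 years) before Vance (25 years) before Bianchi (17 years) before Mbeki (16 years) before Farouk (13 years) before Harlow (1 year).
Full order: Tran, Ivanova, Whitfield, Vance, Bianchi, Mbeki, Farouk, Harlow.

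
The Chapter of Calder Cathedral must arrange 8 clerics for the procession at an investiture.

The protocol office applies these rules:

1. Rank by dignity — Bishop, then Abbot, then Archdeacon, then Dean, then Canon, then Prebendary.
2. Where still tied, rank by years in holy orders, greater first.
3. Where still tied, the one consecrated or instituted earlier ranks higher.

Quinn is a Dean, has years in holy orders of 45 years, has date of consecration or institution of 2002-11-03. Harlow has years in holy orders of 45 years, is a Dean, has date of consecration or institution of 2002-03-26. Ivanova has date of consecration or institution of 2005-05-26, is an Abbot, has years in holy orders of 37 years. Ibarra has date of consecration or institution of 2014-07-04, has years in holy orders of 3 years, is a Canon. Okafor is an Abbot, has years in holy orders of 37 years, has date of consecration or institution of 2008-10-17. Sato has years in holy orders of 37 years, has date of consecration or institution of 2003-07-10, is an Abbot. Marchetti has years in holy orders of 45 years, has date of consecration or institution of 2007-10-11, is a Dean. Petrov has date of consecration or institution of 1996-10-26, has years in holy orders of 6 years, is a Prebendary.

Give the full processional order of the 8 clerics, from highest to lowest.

By dignity: Sato, Ivanova and Okafor (Abbot); then Harlow, Quinn and Marchetti (Dean); then Ibarra (Canon); then Petrov (Prebendary).
Sato, Ivanova and Okafor all have years in holy orders 37 years, so the next rule applies.
Among Sato, Ivanova and Okafor, by date of consecration or institution (earlier first): Sato (2003-07-10) before Ivanova (2005-05-26) before Okafor (2008-10-17).
Harlow, Quinn and Marchetti all have years in holy orders 45 years, so the next rule applies.
Among Harlow, Quinn and Marchetti, by date of consecration or institution (earlier first): Harlow (2002-03-26) before Quinn (2002-11-03) before Marchetti (2007-10-11).
Full order: Sato, Ivanova, Okafor, Harlow, Quinn, Marchetti, Ibarra, Petrov.

Sato, Ivanova, Okafor, Harlow, Quinn, Marchetti, Ibarra, Petrov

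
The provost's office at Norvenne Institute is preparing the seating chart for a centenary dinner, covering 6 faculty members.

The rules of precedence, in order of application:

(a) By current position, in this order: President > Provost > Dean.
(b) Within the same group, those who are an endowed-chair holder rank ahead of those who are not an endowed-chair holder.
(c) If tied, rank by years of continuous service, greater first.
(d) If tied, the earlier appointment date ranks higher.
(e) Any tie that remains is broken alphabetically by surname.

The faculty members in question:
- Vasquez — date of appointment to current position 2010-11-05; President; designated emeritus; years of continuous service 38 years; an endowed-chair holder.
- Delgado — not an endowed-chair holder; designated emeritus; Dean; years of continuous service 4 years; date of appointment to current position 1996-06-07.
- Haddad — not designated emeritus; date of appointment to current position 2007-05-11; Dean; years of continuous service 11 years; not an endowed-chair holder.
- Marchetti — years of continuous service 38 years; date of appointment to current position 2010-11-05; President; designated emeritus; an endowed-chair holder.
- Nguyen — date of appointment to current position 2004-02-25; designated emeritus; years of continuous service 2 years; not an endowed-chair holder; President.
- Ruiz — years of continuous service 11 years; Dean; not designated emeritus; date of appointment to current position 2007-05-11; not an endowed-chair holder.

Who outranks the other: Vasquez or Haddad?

By current position: Marchetti, Vasquez and Nguyen (President); then Haddad, Ruiz and Delgado (Dean).
Among Marchetti, Vasquez and Nguyen, an endowed-chair holder before not an endowed-chair holder: Marchetti and Vasquez (an endowed-chair holder) before Nguyen (not an endowed-chair holder).
Marchetti and Vasquez both have years of continuous service 38 years, so the next rule applies.
Marchetti and Vasquez both have date of appointment to current position 2010-11-05, so the next rule applies.
Among Marchetti and Vasquez, alphabetically by surname: Marchetti before Vasquez.
Haddad, Ruiz and Delgado are each not an endowed-chair holder, so the next rule applies.
Among Haddad, Ruiz and Delgado, by years of continuous service (higher first): Haddad and Ruiz (11 years) before Delgado (4 years).
Haddad and Ruiz both have date of appointment to current position 2007-05-11, so the next rule applies.
Among Haddad and Ruiz, alphabetically by surname: Haddad before Ruiz.
So Vasquez takes precedence.

Vasquez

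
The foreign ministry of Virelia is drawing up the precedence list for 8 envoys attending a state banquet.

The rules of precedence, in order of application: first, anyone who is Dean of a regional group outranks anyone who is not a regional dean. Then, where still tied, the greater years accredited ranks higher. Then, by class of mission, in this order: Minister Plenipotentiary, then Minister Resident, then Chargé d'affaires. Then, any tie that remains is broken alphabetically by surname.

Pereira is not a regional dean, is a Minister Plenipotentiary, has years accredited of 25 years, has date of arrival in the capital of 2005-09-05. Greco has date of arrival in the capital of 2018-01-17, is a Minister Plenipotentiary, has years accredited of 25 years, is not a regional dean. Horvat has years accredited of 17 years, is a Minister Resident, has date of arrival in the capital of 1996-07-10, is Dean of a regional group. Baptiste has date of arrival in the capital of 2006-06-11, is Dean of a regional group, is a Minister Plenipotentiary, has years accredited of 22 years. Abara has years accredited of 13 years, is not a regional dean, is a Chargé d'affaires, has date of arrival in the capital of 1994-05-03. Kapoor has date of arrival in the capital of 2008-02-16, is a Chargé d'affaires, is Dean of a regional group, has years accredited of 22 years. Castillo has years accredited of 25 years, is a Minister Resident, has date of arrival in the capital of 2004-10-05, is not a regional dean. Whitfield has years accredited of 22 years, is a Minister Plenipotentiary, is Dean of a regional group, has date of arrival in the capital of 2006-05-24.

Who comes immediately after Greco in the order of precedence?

By the first rule: Baptiste, Whitfield, Kapoor and Horvat (each Dean of a regional group); then Greco, Pereira, Castillo and Abara (each not a regional dean).
Among Baptiste, Whitfield, Kapoor and Horvat, by years accredited (higher first): Baptiste, Whitfield and Kapoor (22 years) before Horvat (17 years).
Among Baptiste, Whitfield and Kapoor, by class of mission: Baptiste and Whitfield (Minister Plenipotentiary) before Kapoor (Chargé d'affaires).
Among Baptiste and Whitfield, alphabetically by surname: Baptiste before Whitfield.
Among Greco, Pereira, Castillo and Abara, by years accredited (higher first): Greco, Pereira and Castillo (25 years) before Abara (13 years).
Among Greco, Pereira and Castillo, by class of mission: Greco and Pereira (Minister Plenipotentiary) before Castillo (Minister Resident).
Among Greco and Pereira, alphabetically by surname: Greco before Pereira.
Order: Baptiste, Whitfield, Kapoor, Horvat, Greco, Pereira, Castillo, Abara.

Pereira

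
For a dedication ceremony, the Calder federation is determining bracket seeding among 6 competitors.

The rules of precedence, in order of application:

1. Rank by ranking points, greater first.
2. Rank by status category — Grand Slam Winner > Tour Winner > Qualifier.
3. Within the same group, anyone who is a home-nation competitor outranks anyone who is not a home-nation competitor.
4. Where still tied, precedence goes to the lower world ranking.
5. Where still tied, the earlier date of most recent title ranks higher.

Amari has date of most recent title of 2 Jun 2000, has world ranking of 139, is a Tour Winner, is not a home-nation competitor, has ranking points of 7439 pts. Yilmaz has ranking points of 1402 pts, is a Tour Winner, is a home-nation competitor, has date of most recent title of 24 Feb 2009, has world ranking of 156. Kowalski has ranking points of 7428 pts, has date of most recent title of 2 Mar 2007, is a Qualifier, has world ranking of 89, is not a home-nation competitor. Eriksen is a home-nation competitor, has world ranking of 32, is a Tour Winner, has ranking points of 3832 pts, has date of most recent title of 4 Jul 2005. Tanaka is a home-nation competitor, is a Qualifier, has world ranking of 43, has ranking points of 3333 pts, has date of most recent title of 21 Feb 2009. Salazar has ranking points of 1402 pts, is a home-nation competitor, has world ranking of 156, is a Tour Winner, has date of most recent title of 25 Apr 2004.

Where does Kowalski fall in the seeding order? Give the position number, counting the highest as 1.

2

By ranking points (higher first): Amari (7439 pts); then Kowalski (7428 pts); then Eriksen (3832 pts); then Tanaka (3333 pts); then Salazar and Yilmaz (both 1402 pts).
Salazar and Yilmaz are each Tour Winner, so the next rule applies.
Salazar and Yilmaz are each a home-nation competitor, so the next rule applies.
Salazar and Yilmaz both have world ranking 156, so the next rule applies.
Among Salazar and Yilmaz, by date of most recent title (earlier first): Salazar (25 Apr 2004) before Yilmaz (24 Feb 2009).
Order: Amari, Kowalski, Eriksen, Tanaka, Salazar, Yilmaz. So position 2.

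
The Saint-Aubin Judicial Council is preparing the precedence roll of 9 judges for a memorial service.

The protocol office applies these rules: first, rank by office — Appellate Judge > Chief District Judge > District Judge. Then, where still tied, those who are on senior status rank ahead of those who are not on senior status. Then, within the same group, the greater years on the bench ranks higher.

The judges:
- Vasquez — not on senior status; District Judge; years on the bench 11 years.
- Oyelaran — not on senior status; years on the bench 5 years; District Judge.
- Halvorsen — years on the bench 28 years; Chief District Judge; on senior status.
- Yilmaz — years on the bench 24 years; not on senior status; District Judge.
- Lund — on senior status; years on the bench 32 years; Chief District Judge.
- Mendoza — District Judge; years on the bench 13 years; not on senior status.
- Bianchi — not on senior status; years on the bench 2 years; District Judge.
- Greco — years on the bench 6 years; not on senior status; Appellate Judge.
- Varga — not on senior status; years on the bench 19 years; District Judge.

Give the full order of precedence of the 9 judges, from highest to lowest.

By office: Greco (Appellate Judge); then Lund and Halvorsen (Chief District Judge); then Yilmaz, Varga, Mendoza, Vasquez, Oyelaran and Bianchi (District Judge).
Lund and Halvorsen are each on senior status, so the next rule applies.
Among Lund and Halvorsen, by years on the bench (higher first): Lund (32 years) before Halvorsen (28 years).
Yilmaz, Varga, Mendoza, Vasquez, Oyelaran and Bianchi are each not on senior status, so the next rule applies.
Among Yilmaz, Varga, Mendoza, Vasquez, Oyelaran and Bianchi, by years on the bench (higher first): Yilmaz (24 years) before Varga (19 years) before Mendoza (13 years) before Vasquez (11 years) before Oyelaran (5 years) before Bianchi (2 years).
Full order: Greco, Lund, Halvorsen, Yilmaz, Varga, Mendoza, Vasquez, Oyelaran, Bianchi.

Greco, Lund, Halvorsen, Yilmaz, Varga, Mendoza, Vasquez, Oyelaran, Bianchi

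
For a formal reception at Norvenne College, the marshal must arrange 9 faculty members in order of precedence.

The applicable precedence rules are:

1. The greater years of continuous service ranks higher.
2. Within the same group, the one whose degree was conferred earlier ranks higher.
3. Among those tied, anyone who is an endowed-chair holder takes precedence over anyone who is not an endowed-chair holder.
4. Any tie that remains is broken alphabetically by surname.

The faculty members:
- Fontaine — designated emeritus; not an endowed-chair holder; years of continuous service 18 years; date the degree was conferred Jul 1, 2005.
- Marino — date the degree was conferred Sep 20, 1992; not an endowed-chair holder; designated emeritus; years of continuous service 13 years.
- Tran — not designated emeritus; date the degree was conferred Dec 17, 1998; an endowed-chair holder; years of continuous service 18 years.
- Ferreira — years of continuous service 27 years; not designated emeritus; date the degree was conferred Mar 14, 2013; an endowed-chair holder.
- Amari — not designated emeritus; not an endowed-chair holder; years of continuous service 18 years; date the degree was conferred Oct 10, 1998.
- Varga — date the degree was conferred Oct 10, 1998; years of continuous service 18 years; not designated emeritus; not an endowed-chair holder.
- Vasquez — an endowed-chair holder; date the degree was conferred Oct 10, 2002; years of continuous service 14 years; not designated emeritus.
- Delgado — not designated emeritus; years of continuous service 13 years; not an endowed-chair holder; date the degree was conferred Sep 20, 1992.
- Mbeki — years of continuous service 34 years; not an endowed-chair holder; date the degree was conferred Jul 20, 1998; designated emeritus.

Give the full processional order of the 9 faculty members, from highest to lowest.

By years of continuous service (higher first): Mbeki (34 years); then Ferreira (27 years); then Amari, Varga, Tran and Fontaine (each 18 years); then Vasquez (14 years); then Delgado and Marino (both 13 years).
Among Amari, Varga, Tran and Fontaine, by date the degree was conferred (earlier first): Amari and Varga (Oct 10, 1998) before Tran (Dec 17, 1998) before Fontaine (Jul 1, 2005).
Amari and Varga are each not an endowed-chair holder, so the next rule applies.
Among Amari and Varga, alphabetically by surname: Amari before Varga.
Delgado and Marino both have date the degree was conferred Sep 20, 1992, so the next rule applies.
Delgado and Marino are each not an endowed-chair holder, so the next rule applies.
Among Delgado and Marino, alphabetically by surname: Delgado before Marino.
Full order: Mbeki, Ferreira, Amari, Varga, Tran, Fontaine, Vasquez, Delgado, Marino.

Mbeki, Ferreira, Amari, Varga, Tran, Fontaine, Vasquez, Delgado, Marino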